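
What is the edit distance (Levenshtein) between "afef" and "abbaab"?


Computing edit distance: "afef" -> "abbaab"
DP table:
           a    b    b    a    a    b
      0    1    2    3    4    5    6
  a   1    0    1    2    3    4    5
  f   2    1    1    2    3    4    5
  e   3    2    2    2    3    4    5
  f   4    3    3    3    3    4    5
Edit distance = dp[4][6] = 5

5


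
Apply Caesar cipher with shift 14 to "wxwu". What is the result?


Caesar cipher: shift "wxwu" by 14
  'w' (pos 22) + 14 = pos 10 = 'k'
  'x' (pos 23) + 14 = pos 11 = 'l'
  'w' (pos 22) + 14 = pos 10 = 'k'
  'u' (pos 20) + 14 = pos 8 = 'i'
Result: klki

klki


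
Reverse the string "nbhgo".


Input: nbhgo
Reading characters right to left:
  Position 4: 'o'
  Position 3: 'g'
  Position 2: 'h'
  Position 1: 'b'
  Position 0: 'n'
Reversed: oghbn

oghbn


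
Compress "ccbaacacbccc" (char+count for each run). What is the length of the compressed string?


Input: ccbaacacbccc
Runs:
  'c' x 2 => "c2"
  'b' x 1 => "b1"
  'a' x 2 => "a2"
  'c' x 1 => "c1"
  'a' x 1 => "a1"
  'c' x 1 => "c1"
  'b' x 1 => "b1"
  'c' x 3 => "c3"
Compressed: "c2b1a2c1a1c1b1c3"
Compressed length: 16

16


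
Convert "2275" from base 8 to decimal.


Input: "2275" in base 8
Positional expansion:
  Digit '2' (value 2) x 8^3 = 1024
  Digit '2' (value 2) x 8^2 = 128
  Digit '7' (value 7) x 8^1 = 56
  Digit '5' (value 5) x 8^0 = 5
Sum = 1213

1213


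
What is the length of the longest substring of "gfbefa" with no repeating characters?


Input: "gfbefa"
Sliding window (track last position of each char):
  Position 0 ('g'): window [0,0] length 1 -- new best
  Position 1 ('f'): window [0,1] length 2 -- new best
  Position 2 ('b'): window [0,2] length 3 -- new best
  Position 3 ('e'): window [0,3] length 4 -- new best
  Position 4 ('f'): repeat (last at 1), move window start to 2
  Position 4 ('f'): window [2,4] length 3
  Position 5 ('a'): window [2,5] length 4
Longest substring with no repeats: "gfbe" with length 4

4


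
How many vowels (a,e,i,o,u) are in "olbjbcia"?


Input: olbjbcia
Checking each character:
  'o' at position 0: vowel (running total: 1)
  'l' at position 1: consonant
  'b' at position 2: consonant
  'j' at position 3: consonant
  'b' at position 4: consonant
  'c' at position 5: consonant
  'i' at position 6: vowel (running total: 2)
  'a' at position 7: vowel (running total: 3)
Total vowels: 3

3


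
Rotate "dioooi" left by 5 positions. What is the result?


Input: "dioooi", rotate left by 5
First 5 characters: "diooo"
Remaining characters: "i"
Concatenate remaining + first: "i" + "diooo" = "idiooo"

idiooo


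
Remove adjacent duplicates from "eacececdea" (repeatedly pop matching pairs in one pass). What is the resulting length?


Input: eacececdea
Stack-based adjacent duplicate removal:
  Read 'e': push. Stack: e
  Read 'a': push. Stack: ea
  Read 'c': push. Stack: eac
  Read 'e': push. Stack: eace
  Read 'c': push. Stack: eacec
  Read 'e': push. Stack: eacece
  Read 'c': push. Stack: eacecec
  Read 'd': push. Stack: eacececd
  Read 'e': push. Stack: eacececde
  Read 'a': push. Stack: eacececdea
Final stack: "eacececdea" (length 10)

10


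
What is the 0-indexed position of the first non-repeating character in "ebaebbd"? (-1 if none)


Input: ebaebbd
Character frequencies:
  'a': 1
  'b': 3
  'd': 1
  'e': 2
Scanning left to right for freq == 1:
  Position 0 ('e'): freq=2, skip
  Position 1 ('b'): freq=3, skip
  Position 2 ('a'): unique! => answer = 2

2


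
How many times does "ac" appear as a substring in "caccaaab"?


Searching for "ac" in "caccaaab"
Scanning each position:
  Position 0: "ca" => no
  Position 1: "ac" => MATCH
  Position 2: "cc" => no
  Position 3: "ca" => no
  Position 4: "aa" => no
  Position 5: "aa" => no
  Position 6: "ab" => no
Total occurrences: 1

1


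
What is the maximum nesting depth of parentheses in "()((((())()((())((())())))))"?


Input: "()((((())()((())((())())))))"
Tracking depth:
  Position 0 '(': depth becomes 1
  Position 1 ')': depth becomes 0
  Position 2 '(': depth becomes 1
  Position 3 '(': depth becomes 2
  Position 4 '(': depth becomes 3
  Position 5 '(': depth becomes 4
  Position 6 '(': depth becomes 5
  Position 7 ')': depth becomes 4
  Position 8 ')': depth becomes 3
  Position 9 '(': depth becomes 4
  Position 10 ')': depth becomes 3
  Position 11 '(': depth becomes 4
  Position 12 '(': depth becomes 5
  Position 13 '(': depth becomes 6
  Position 14 ')': depth becomes 5
  Position 15 ')': depth becomes 4
  Position 16 '(': depth becomes 5
  Position 17 '(': depth becomes 6
  Position 18 '(': depth becomes 7
  Position 19 ')': depth becomes 6
  Position 20 ')': depth becomes 5
  Position 21 '(': depth becomes 6
  Position 22 ')': depth becomes 5
  Position 23 ')': depth becomes 4
  Position 24 ')': depth becomes 3
  Position 25 ')': depth becomes 2
  Position 26 ')': depth becomes 1
  Position 27 ')': depth becomes 0
Maximum depth reached: 7

7


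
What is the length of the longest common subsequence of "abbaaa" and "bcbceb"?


LCS of "abbaaa" and "bcbceb"
DP table:
           b    c    b    c    e    b
      0    0    0    0    0    0    0
  a   0    0    0    0    0    0    0
  b   0    1    1    1    1    1    1
  b   0    1    1    2    2    2    2
  a   0    1    1    2    2    2    2
  a   0    1    1    2    2    2    2
  a   0    1    1    2    2    2    2
LCS length = dp[6][6] = 2

2


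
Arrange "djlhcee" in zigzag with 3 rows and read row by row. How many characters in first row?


Zigzag "djlhcee" into 3 rows:
Placing characters:
  'd' => row 0
  'j' => row 1
  'l' => row 2
  'h' => row 1
  'c' => row 0
  'e' => row 1
  'e' => row 2
Rows:
  Row 0: "dc"
  Row 1: "jhe"
  Row 2: "le"
First row length: 2

2


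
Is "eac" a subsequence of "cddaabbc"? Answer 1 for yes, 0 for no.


Check if "eac" is a subsequence of "cddaabbc"
Greedy scan:
  Position 0 ('c'): no match needed
  Position 1 ('d'): no match needed
  Position 2 ('d'): no match needed
  Position 3 ('a'): no match needed
  Position 4 ('a'): no match needed
  Position 5 ('b'): no match needed
  Position 6 ('b'): no match needed
  Position 7 ('c'): no match needed
Only matched 0/3 characters => not a subsequence

0


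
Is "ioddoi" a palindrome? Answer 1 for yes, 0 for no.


Input: ioddoi
Reversed: ioddoi
  Compare pos 0 ('i') with pos 5 ('i'): match
  Compare pos 1 ('o') with pos 4 ('o'): match
  Compare pos 2 ('d') with pos 3 ('d'): match
Result: palindrome

1


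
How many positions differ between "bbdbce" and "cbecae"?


Comparing "bbdbce" and "cbecae" position by position:
  Position 0: 'b' vs 'c' => DIFFER
  Position 1: 'b' vs 'b' => same
  Position 2: 'd' vs 'e' => DIFFER
  Position 3: 'b' vs 'c' => DIFFER
  Position 4: 'c' vs 'a' => DIFFER
  Position 5: 'e' vs 'e' => same
Positions that differ: 4

4


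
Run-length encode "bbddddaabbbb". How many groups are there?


Input: bbddddaabbbb
Scanning for consecutive runs:
  Group 1: 'b' x 2 (positions 0-1)
  Group 2: 'd' x 4 (positions 2-5)
  Group 3: 'a' x 2 (positions 6-7)
  Group 4: 'b' x 4 (positions 8-11)
Total groups: 4

4


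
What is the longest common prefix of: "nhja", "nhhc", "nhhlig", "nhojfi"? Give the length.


Words: nhja, nhhc, nhhlig, nhojfi
  Position 0: all 'n' => match
  Position 1: all 'h' => match
  Position 2: ('j', 'h', 'h', 'o') => mismatch, stop
LCP = "nh" (length 2)

2


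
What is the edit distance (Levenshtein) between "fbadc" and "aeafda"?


Computing edit distance: "fbadc" -> "aeafda"
DP table:
           a    e    a    f    d    a
      0    1    2    3    4    5    6
  f   1    1    2    3    3    4    5
  b   2    2    2    3    4    4    5
  a   3    2    3    2    3    4    4
  d   4    3    3    3    3    3    4
  c   5    4    4    4    4    4    4
Edit distance = dp[5][6] = 4

4


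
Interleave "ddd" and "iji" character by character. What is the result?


Interleaving "ddd" and "iji":
  Position 0: 'd' from first, 'i' from second => "di"
  Position 1: 'd' from first, 'j' from second => "dj"
  Position 2: 'd' from first, 'i' from second => "di"
Result: didjdi

didjdi


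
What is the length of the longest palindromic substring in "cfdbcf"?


Input: "cfdbcf"
Checking substrings for palindromes:
  No multi-char palindromic substrings found
Longest palindromic substring: "c" with length 1

1


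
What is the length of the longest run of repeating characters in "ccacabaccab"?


Input: "ccacabaccab"
Scanning for longest run:
  Position 1 ('c'): continues run of 'c', length=2
  Position 2 ('a'): new char, reset run to 1
  Position 3 ('c'): new char, reset run to 1
  Position 4 ('a'): new char, reset run to 1
  Position 5 ('b'): new char, reset run to 1
  Position 6 ('a'): new char, reset run to 1
  Position 7 ('c'): new char, reset run to 1
  Position 8 ('c'): continues run of 'c', length=2
  Position 9 ('a'): new char, reset run to 1
  Position 10 ('b'): new char, reset run to 1
Longest run: 'c' with length 2

2


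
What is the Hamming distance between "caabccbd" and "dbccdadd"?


Comparing "caabccbd" and "dbccdadd" position by position:
  Position 0: 'c' vs 'd' => differ
  Position 1: 'a' vs 'b' => differ
  Position 2: 'a' vs 'c' => differ
  Position 3: 'b' vs 'c' => differ
  Position 4: 'c' vs 'd' => differ
  Position 5: 'c' vs 'a' => differ
  Position 6: 'b' vs 'd' => differ
  Position 7: 'd' vs 'd' => same
Total differences (Hamming distance): 7

7


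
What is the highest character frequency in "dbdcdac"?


Input: dbdcdac
Character counts:
  'a': 1
  'b': 1
  'c': 2
  'd': 3
Maximum frequency: 3

3


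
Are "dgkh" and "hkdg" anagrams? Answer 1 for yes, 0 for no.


Strings: "dgkh", "hkdg"
Sorted first:  dghk
Sorted second: dghk
Sorted forms match => anagrams

1


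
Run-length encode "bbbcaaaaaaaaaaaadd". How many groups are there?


Input: bbbcaaaaaaaaaaaadd
Scanning for consecutive runs:
  Group 1: 'b' x 3 (positions 0-2)
  Group 2: 'c' x 1 (positions 3-3)
  Group 3: 'a' x 12 (positions 4-15)
  Group 4: 'd' x 2 (positions 16-17)
Total groups: 4

4


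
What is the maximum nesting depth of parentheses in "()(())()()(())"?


Input: "()(())()()(())"
Tracking depth:
  Position 0 '(': depth becomes 1
  Position 1 ')': depth becomes 0
  Position 2 '(': depth becomes 1
  Position 3 '(': depth becomes 2
  Position 4 ')': depth becomes 1
  Position 5 ')': depth becomes 0
  Position 6 '(': depth becomes 1
  Position 7 ')': depth becomes 0
  Position 8 '(': depth becomes 1
  Position 9 ')': depth becomes 0
  Position 10 '(': depth becomes 1
  Position 11 '(': depth becomes 2
  Position 12 ')': depth becomes 1
  Position 13 ')': depth becomes 0
Maximum depth reached: 2

2


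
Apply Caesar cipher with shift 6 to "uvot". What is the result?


Caesar cipher: shift "uvot" by 6
  'u' (pos 20) + 6 = pos 0 = 'a'
  'v' (pos 21) + 6 = pos 1 = 'b'
  'o' (pos 14) + 6 = pos 20 = 'u'
  't' (pos 19) + 6 = pos 25 = 'z'
Result: abuz

abuz


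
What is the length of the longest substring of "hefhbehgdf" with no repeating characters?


Input: "hefhbehgdf"
Sliding window (track last position of each char):
  Position 0 ('h'): window [0,0] length 1 -- new best
  Position 1 ('e'): window [0,1] length 2 -- new best
  Position 2 ('f'): window [0,2] length 3 -- new best
  Position 3 ('h'): repeat (last at 0), move window start to 1
  Position 3 ('h'): window [1,3] length 3
  Position 4 ('b'): window [1,4] length 4 -- new best
  Position 5 ('e'): repeat (last at 1), move window start to 2
  Position 5 ('e'): window [2,5] length 4
  Position 6 ('h'): repeat (last at 3), move window start to 4
  Position 6 ('h'): window [4,6] length 3
  Position 7 ('g'): window [4,7] length 4
  Position 8 ('d'): window [4,8] length 5 -- new best
  Position 9 ('f'): window [4,9] length 6 -- new best
Longest substring with no repeats: "behgdf" with length 6

6


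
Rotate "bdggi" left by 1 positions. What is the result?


Input: "bdggi", rotate left by 1
First 1 characters: "b"
Remaining characters: "dggi"
Concatenate remaining + first: "dggi" + "b" = "dggib"

dggib


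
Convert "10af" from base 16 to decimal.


Input: "10af" in base 16
Positional expansion:
  Digit '1' (value 1) x 16^3 = 4096
  Digit '0' (value 0) x 16^2 = 0
  Digit 'a' (value 10) x 16^1 = 160
  Digit 'f' (value 15) x 16^0 = 15
Sum = 4271

4271


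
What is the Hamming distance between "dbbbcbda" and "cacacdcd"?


Comparing "dbbbcbda" and "cacacdcd" position by position:
  Position 0: 'd' vs 'c' => differ
  Position 1: 'b' vs 'a' => differ
  Position 2: 'b' vs 'c' => differ
  Position 3: 'b' vs 'a' => differ
  Position 4: 'c' vs 'c' => same
  Position 5: 'b' vs 'd' => differ
  Position 6: 'd' vs 'c' => differ
  Position 7: 'a' vs 'd' => differ
Total differences (Hamming distance): 7

7


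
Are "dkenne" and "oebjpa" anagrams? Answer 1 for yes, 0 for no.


Strings: "dkenne", "oebjpa"
Sorted first:  deeknn
Sorted second: abejop
Differ at position 0: 'd' vs 'a' => not anagrams

0


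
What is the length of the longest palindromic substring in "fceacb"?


Input: "fceacb"
Checking substrings for palindromes:
  No multi-char palindromic substrings found
Longest palindromic substring: "f" with length 1

1


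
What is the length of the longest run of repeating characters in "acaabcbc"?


Input: "acaabcbc"
Scanning for longest run:
  Position 1 ('c'): new char, reset run to 1
  Position 2 ('a'): new char, reset run to 1
  Position 3 ('a'): continues run of 'a', length=2
  Position 4 ('b'): new char, reset run to 1
  Position 5 ('c'): new char, reset run to 1
  Position 6 ('b'): new char, reset run to 1
  Position 7 ('c'): new char, reset run to 1
Longest run: 'a' with length 2

2


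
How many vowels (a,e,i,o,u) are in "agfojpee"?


Input: agfojpee
Checking each character:
  'a' at position 0: vowel (running total: 1)
  'g' at position 1: consonant
  'f' at position 2: consonant
  'o' at position 3: vowel (running total: 2)
  'j' at position 4: consonant
  'p' at position 5: consonant
  'e' at position 6: vowel (running total: 3)
  'e' at position 7: vowel (running total: 4)
Total vowels: 4

4


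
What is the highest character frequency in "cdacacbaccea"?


Input: cdacacbaccea
Character counts:
  'a': 4
  'b': 1
  'c': 5
  'd': 1
  'e': 1
Maximum frequency: 5

5


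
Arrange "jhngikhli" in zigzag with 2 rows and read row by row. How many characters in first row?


Zigzag "jhngikhli" into 2 rows:
Placing characters:
  'j' => row 0
  'h' => row 1
  'n' => row 0
  'g' => row 1
  'i' => row 0
  'k' => row 1
  'h' => row 0
  'l' => row 1
  'i' => row 0
Rows:
  Row 0: "jnihi"
  Row 1: "hgkl"
First row length: 5

5


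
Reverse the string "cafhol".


Input: cafhol
Reading characters right to left:
  Position 5: 'l'
  Position 4: 'o'
  Position 3: 'h'
  Position 2: 'f'
  Position 1: 'a'
  Position 0: 'c'
Reversed: lohfac

lohfac


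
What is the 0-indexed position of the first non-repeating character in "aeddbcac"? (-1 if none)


Input: aeddbcac
Character frequencies:
  'a': 2
  'b': 1
  'c': 2
  'd': 2
  'e': 1
Scanning left to right for freq == 1:
  Position 0 ('a'): freq=2, skip
  Position 1 ('e'): unique! => answer = 1

1


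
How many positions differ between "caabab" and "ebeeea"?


Comparing "caabab" and "ebeeea" position by position:
  Position 0: 'c' vs 'e' => DIFFER
  Position 1: 'a' vs 'b' => DIFFER
  Position 2: 'a' vs 'e' => DIFFER
  Position 3: 'b' vs 'e' => DIFFER
  Position 4: 'a' vs 'e' => DIFFER
  Position 5: 'b' vs 'a' => DIFFER
Positions that differ: 6

6


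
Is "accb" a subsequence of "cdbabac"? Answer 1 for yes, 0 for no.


Check if "accb" is a subsequence of "cdbabac"
Greedy scan:
  Position 0 ('c'): no match needed
  Position 1 ('d'): no match needed
  Position 2 ('b'): no match needed
  Position 3 ('a'): matches sub[0] = 'a'
  Position 4 ('b'): no match needed
  Position 5 ('a'): no match needed
  Position 6 ('c'): matches sub[1] = 'c'
Only matched 2/4 characters => not a subsequence

0


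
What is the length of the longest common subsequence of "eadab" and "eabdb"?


LCS of "eadab" and "eabdb"
DP table:
           e    a    b    d    b
      0    0    0    0    0    0
  e   0    1    1    1    1    1
  a   0    1    2    2    2    2
  d   0    1    2    2    3    3
  a   0    1    2    2    3    3
  b   0    1    2    3    3    4
LCS length = dp[5][5] = 4

4


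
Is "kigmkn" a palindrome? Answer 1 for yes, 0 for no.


Input: kigmkn
Reversed: nkmgik
  Compare pos 0 ('k') with pos 5 ('n'): MISMATCH
  Compare pos 1 ('i') with pos 4 ('k'): MISMATCH
  Compare pos 2 ('g') with pos 3 ('m'): MISMATCH
Result: not a palindrome

0


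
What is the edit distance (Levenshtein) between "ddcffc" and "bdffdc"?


Computing edit distance: "ddcffc" -> "bdffdc"
DP table:
           b    d    f    f    d    c
      0    1    2    3    4    5    6
  d   1    1    1    2    3    4    5
  d   2    2    1    2    3    3    4
  c   3    3    2    2    3    4    3
  f   4    4    3    2    2    3    4
  f   5    5    4    3    2    3    4
  c   6    6    5    4    3    3    3
Edit distance = dp[6][6] = 3

3


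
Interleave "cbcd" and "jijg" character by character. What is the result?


Interleaving "cbcd" and "jijg":
  Position 0: 'c' from first, 'j' from second => "cj"
  Position 1: 'b' from first, 'i' from second => "bi"
  Position 2: 'c' from first, 'j' from second => "cj"
  Position 3: 'd' from first, 'g' from second => "dg"
Result: cjbicjdg

cjbicjdg


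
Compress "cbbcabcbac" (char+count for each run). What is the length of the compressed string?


Input: cbbcabcbac
Runs:
  'c' x 1 => "c1"
  'b' x 2 => "b2"
  'c' x 1 => "c1"
  'a' x 1 => "a1"
  'b' x 1 => "b1"
  'c' x 1 => "c1"
  'b' x 1 => "b1"
  'a' x 1 => "a1"
  'c' x 1 => "c1"
Compressed: "c1b2c1a1b1c1b1a1c1"
Compressed length: 18

18


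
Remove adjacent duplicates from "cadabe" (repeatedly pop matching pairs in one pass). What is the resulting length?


Input: cadabe
Stack-based adjacent duplicate removal:
  Read 'c': push. Stack: c
  Read 'a': push. Stack: ca
  Read 'd': push. Stack: cad
  Read 'a': push. Stack: cada
  Read 'b': push. Stack: cadab
  Read 'e': push. Stack: cadabe
Final stack: "cadabe" (length 6)

6


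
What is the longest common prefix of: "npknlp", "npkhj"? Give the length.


Words: npknlp, npkhj
  Position 0: all 'n' => match
  Position 1: all 'p' => match
  Position 2: all 'k' => match
  Position 3: ('n', 'h') => mismatch, stop
LCP = "npk" (length 3)

3


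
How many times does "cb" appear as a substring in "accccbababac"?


Searching for "cb" in "accccbababac"
Scanning each position:
  Position 0: "ac" => no
  Position 1: "cc" => no
  Position 2: "cc" => no
  Position 3: "cc" => no
  Position 4: "cb" => MATCH
  Position 5: "ba" => no
  Position 6: "ab" => no
  Position 7: "ba" => no
  Position 8: "ab" => no
  Position 9: "ba" => no
  Position 10: "ac" => no
Total occurrences: 1

1


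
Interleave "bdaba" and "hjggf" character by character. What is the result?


Interleaving "bdaba" and "hjggf":
  Position 0: 'b' from first, 'h' from second => "bh"
  Position 1: 'd' from first, 'j' from second => "dj"
  Position 2: 'a' from first, 'g' from second => "ag"
  Position 3: 'b' from first, 'g' from second => "bg"
  Position 4: 'a' from first, 'f' from second => "af"
Result: bhdjagbgaf

bhdjagbgaf


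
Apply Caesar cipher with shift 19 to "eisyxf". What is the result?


Caesar cipher: shift "eisyxf" by 19
  'e' (pos 4) + 19 = pos 23 = 'x'
  'i' (pos 8) + 19 = pos 1 = 'b'
  's' (pos 18) + 19 = pos 11 = 'l'
  'y' (pos 24) + 19 = pos 17 = 'r'
  'x' (pos 23) + 19 = pos 16 = 'q'
  'f' (pos 5) + 19 = pos 24 = 'y'
Result: xblrqy

xblrqy


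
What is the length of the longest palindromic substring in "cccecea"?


Input: "cccecea"
Checking substrings for palindromes:
  [0:3] "ccc" (len 3) => palindrome
  [2:5] "cec" (len 3) => palindrome
  [3:6] "ece" (len 3) => palindrome
  [0:2] "cc" (len 2) => palindrome
  [1:3] "cc" (len 2) => palindrome
Longest palindromic substring: "ccc" with length 3

3


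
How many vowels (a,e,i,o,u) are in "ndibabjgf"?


Input: ndibabjgf
Checking each character:
  'n' at position 0: consonant
  'd' at position 1: consonant
  'i' at position 2: vowel (running total: 1)
  'b' at position 3: consonant
  'a' at position 4: vowel (running total: 2)
  'b' at position 5: consonant
  'j' at position 6: consonant
  'g' at position 7: consonant
  'f' at position 8: consonant
Total vowels: 2

2


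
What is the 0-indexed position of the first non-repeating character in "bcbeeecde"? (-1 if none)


Input: bcbeeecde
Character frequencies:
  'b': 2
  'c': 2
  'd': 1
  'e': 4
Scanning left to right for freq == 1:
  Position 0 ('b'): freq=2, skip
  Position 1 ('c'): freq=2, skip
  Position 2 ('b'): freq=2, skip
  Position 3 ('e'): freq=4, skip
  Position 4 ('e'): freq=4, skip
  Position 5 ('e'): freq=4, skip
  Position 6 ('c'): freq=2, skip
  Position 7 ('d'): unique! => answer = 7

7


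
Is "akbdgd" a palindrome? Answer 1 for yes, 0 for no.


Input: akbdgd
Reversed: dgdbka
  Compare pos 0 ('a') with pos 5 ('d'): MISMATCH
  Compare pos 1 ('k') with pos 4 ('g'): MISMATCH
  Compare pos 2 ('b') with pos 3 ('d'): MISMATCH
Result: not a palindrome

0


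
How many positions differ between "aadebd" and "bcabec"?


Comparing "aadebd" and "bcabec" position by position:
  Position 0: 'a' vs 'b' => DIFFER
  Position 1: 'a' vs 'c' => DIFFER
  Position 2: 'd' vs 'a' => DIFFER
  Position 3: 'e' vs 'b' => DIFFER
  Position 4: 'b' vs 'e' => DIFFER
  Position 5: 'd' vs 'c' => DIFFER
Positions that differ: 6

6


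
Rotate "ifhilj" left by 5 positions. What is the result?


Input: "ifhilj", rotate left by 5
First 5 characters: "ifhil"
Remaining characters: "j"
Concatenate remaining + first: "j" + "ifhil" = "jifhil"

jifhil


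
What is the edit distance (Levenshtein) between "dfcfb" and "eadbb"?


Computing edit distance: "dfcfb" -> "eadbb"
DP table:
           e    a    d    b    b
      0    1    2    3    4    5
  d   1    1    2    2    3    4
  f   2    2    2    3    3    4
  c   3    3    3    3    4    4
  f   4    4    4    4    4    5
  b   5    5    5    5    4    4
Edit distance = dp[5][5] = 4

4


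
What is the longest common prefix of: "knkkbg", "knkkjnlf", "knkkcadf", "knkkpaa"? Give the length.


Words: knkkbg, knkkjnlf, knkkcadf, knkkpaa
  Position 0: all 'k' => match
  Position 1: all 'n' => match
  Position 2: all 'k' => match
  Position 3: all 'k' => match
  Position 4: ('b', 'j', 'c', 'p') => mismatch, stop
LCP = "knkk" (length 4)

4


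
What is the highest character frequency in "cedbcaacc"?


Input: cedbcaacc
Character counts:
  'a': 2
  'b': 1
  'c': 4
  'd': 1
  'e': 1
Maximum frequency: 4

4


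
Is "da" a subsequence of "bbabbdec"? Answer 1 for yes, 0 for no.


Check if "da" is a subsequence of "bbabbdec"
Greedy scan:
  Position 0 ('b'): no match needed
  Position 1 ('b'): no match needed
  Position 2 ('a'): no match needed
  Position 3 ('b'): no match needed
  Position 4 ('b'): no match needed
  Position 5 ('d'): matches sub[0] = 'd'
  Position 6 ('e'): no match needed
  Position 7 ('c'): no match needed
Only matched 1/2 characters => not a subsequence

0


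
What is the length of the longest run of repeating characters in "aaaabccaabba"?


Input: "aaaabccaabba"
Scanning for longest run:
  Position 1 ('a'): continues run of 'a', length=2
  Position 2 ('a'): continues run of 'a', length=3
  Position 3 ('a'): continues run of 'a', length=4
  Position 4 ('b'): new char, reset run to 1
  Position 5 ('c'): new char, reset run to 1
  Position 6 ('c'): continues run of 'c', length=2
  Position 7 ('a'): new char, reset run to 1
  Position 8 ('a'): continues run of 'a', length=2
  Position 9 ('b'): new char, reset run to 1
  Position 10 ('b'): continues run of 'b', length=2
  Position 11 ('a'): new char, reset run to 1
Longest run: 'a' with length 4

4


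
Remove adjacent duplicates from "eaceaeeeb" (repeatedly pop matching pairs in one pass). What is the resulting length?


Input: eaceaeeeb
Stack-based adjacent duplicate removal:
  Read 'e': push. Stack: e
  Read 'a': push. Stack: ea
  Read 'c': push. Stack: eac
  Read 'e': push. Stack: eace
  Read 'a': push. Stack: eacea
  Read 'e': push. Stack: eaceae
  Read 'e': matches stack top 'e' => pop. Stack: eacea
  Read 'e': push. Stack: eaceae
  Read 'b': push. Stack: eaceaeb
Final stack: "eaceaeb" (length 7)

7


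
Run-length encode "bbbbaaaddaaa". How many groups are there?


Input: bbbbaaaddaaa
Scanning for consecutive runs:
  Group 1: 'b' x 4 (positions 0-3)
  Group 2: 'a' x 3 (positions 4-6)
  Group 3: 'd' x 2 (positions 7-8)
  Group 4: 'a' x 3 (positions 9-11)
Total groups: 4

4


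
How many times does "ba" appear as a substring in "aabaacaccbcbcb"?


Searching for "ba" in "aabaacaccbcbcb"
Scanning each position:
  Position 0: "aa" => no
  Position 1: "ab" => no
  Position 2: "ba" => MATCH
  Position 3: "aa" => no
  Position 4: "ac" => no
  Position 5: "ca" => no
  Position 6: "ac" => no
  Position 7: "cc" => no
  Position 8: "cb" => no
  Position 9: "bc" => no
  Position 10: "cb" => no
  Position 11: "bc" => no
  Position 12: "cb" => no
Total occurrences: 1

1


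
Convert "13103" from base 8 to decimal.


Input: "13103" in base 8
Positional expansion:
  Digit '1' (value 1) x 8^4 = 4096
  Digit '3' (value 3) x 8^3 = 1536
  Digit '1' (value 1) x 8^2 = 64
  Digit '0' (value 0) x 8^1 = 0
  Digit '3' (value 3) x 8^0 = 3
Sum = 5699

5699


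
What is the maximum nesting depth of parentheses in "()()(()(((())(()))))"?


Input: "()()(()(((())(()))))"
Tracking depth:
  Position 0 '(': depth becomes 1
  Position 1 ')': depth becomes 0
  Position 2 '(': depth becomes 1
  Position 3 ')': depth becomes 0
  Position 4 '(': depth becomes 1
  Position 5 '(': depth becomes 2
  Position 6 ')': depth becomes 1
  Position 7 '(': depth becomes 2
  Position 8 '(': depth becomes 3
  Position 9 '(': depth becomes 4
  Position 10 '(': depth becomes 5
  Position 11 ')': depth becomes 4
  Position 12 ')': depth becomes 3
  Position 13 '(': depth becomes 4
  Position 14 '(': depth becomes 5
  Position 15 ')': depth becomes 4
  Position 16 ')': depth becomes 3
  Position 17 ')': depth becomes 2
  Position 18 ')': depth becomes 1
  Position 19 ')': depth becomes 0
Maximum depth reached: 5

5


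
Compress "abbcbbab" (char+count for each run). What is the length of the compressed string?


Input: abbcbbab
Runs:
  'a' x 1 => "a1"
  'b' x 2 => "b2"
  'c' x 1 => "c1"
  'b' x 2 => "b2"
  'a' x 1 => "a1"
  'b' x 1 => "b1"
Compressed: "a1b2c1b2a1b1"
Compressed length: 12

12


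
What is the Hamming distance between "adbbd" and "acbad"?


Comparing "adbbd" and "acbad" position by position:
  Position 0: 'a' vs 'a' => same
  Position 1: 'd' vs 'c' => differ
  Position 2: 'b' vs 'b' => same
  Position 3: 'b' vs 'a' => differ
  Position 4: 'd' vs 'd' => same
Total differences (Hamming distance): 2

2


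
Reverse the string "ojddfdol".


Input: ojddfdol
Reading characters right to left:
  Position 7: 'l'
  Position 6: 'o'
  Position 5: 'd'
  Position 4: 'f'
  Position 3: 'd'
  Position 2: 'd'
  Position 1: 'j'
  Position 0: 'o'
Reversed: lodfddjo

lodfddjo


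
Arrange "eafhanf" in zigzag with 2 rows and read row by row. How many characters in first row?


Zigzag "eafhanf" into 2 rows:
Placing characters:
  'e' => row 0
  'a' => row 1
  'f' => row 0
  'h' => row 1
  'a' => row 0
  'n' => row 1
  'f' => row 0
Rows:
  Row 0: "efaf"
  Row 1: "ahn"
First row length: 4

4


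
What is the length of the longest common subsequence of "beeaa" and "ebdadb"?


LCS of "beeaa" and "ebdadb"
DP table:
           e    b    d    a    d    b
      0    0    0    0    0    0    0
  b   0    0    1    1    1    1    1
  e   0    1    1    1    1    1    1
  e   0    1    1    1    1    1    1
  a   0    1    1    1    2    2    2
  a   0    1    1    1    2    2    2
LCS length = dp[5][6] = 2

2


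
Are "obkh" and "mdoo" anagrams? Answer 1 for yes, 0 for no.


Strings: "obkh", "mdoo"
Sorted first:  bhko
Sorted second: dmoo
Differ at position 0: 'b' vs 'd' => not anagrams

0


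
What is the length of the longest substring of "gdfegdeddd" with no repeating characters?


Input: "gdfegdeddd"
Sliding window (track last position of each char):
  Position 0 ('g'): window [0,0] length 1 -- new best
  Position 1 ('d'): window [0,1] length 2 -- new best
  Position 2 ('f'): window [0,2] length 3 -- new best
  Position 3 ('e'): window [0,3] length 4 -- new best
  Position 4 ('g'): repeat (last at 0), move window start to 1
  Position 4 ('g'): window [1,4] length 4
  Position 5 ('d'): repeat (last at 1), move window start to 2
  Position 5 ('d'): window [2,5] length 4
  Position 6 ('e'): repeat (last at 3), move window start to 4
  Position 6 ('e'): window [4,6] length 3
  Position 7 ('d'): repeat (last at 5), move window start to 6
  Position 7 ('d'): window [6,7] length 2
  Position 8 ('d'): repeat (last at 7), move window start to 8
  Position 8 ('d'): window [8,8] length 1
  Position 9 ('d'): repeat (last at 8), move window start to 9
  Position 9 ('d'): window [9,9] length 1
Longest substring with no repeats: "gdfe" with length 4

4


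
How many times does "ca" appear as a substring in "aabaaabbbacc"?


Searching for "ca" in "aabaaabbbacc"
Scanning each position:
  Position 0: "aa" => no
  Position 1: "ab" => no
  Position 2: "ba" => no
  Position 3: "aa" => no
  Position 4: "aa" => no
  Position 5: "ab" => no
  Position 6: "bb" => no
  Position 7: "bb" => no
  Position 8: "ba" => no
  Position 9: "ac" => no
  Position 10: "cc" => no
Total occurrences: 0

0


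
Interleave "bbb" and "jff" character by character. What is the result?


Interleaving "bbb" and "jff":
  Position 0: 'b' from first, 'j' from second => "bj"
  Position 1: 'b' from first, 'f' from second => "bf"
  Position 2: 'b' from first, 'f' from second => "bf"
Result: bjbfbf

bjbfbf


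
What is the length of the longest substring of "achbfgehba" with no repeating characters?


Input: "achbfgehba"
Sliding window (track last position of each char):
  Position 0 ('a'): window [0,0] length 1 -- new best
  Position 1 ('c'): window [0,1] length 2 -- new best
  Position 2 ('h'): window [0,2] length 3 -- new best
  Position 3 ('b'): window [0,3] length 4 -- new best
  Position 4 ('f'): window [0,4] length 5 -- new best
  Position 5 ('g'): window [0,5] length 6 -- new best
  Position 6 ('e'): window [0,6] length 7 -- new best
  Position 7 ('h'): repeat (last at 2), move window start to 3
  Position 7 ('h'): window [3,7] length 5
  Position 8 ('b'): repeat (last at 3), move window start to 4
  Position 8 ('b'): window [4,8] length 5
  Position 9 ('a'): window [4,9] length 6
Longest substring with no repeats: "achbfge" with length 7

7


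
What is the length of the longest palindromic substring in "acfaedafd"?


Input: "acfaedafd"
Checking substrings for palindromes:
  No multi-char palindromic substrings found
Longest palindromic substring: "a" with length 1

1


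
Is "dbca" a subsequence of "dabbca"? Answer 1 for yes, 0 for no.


Check if "dbca" is a subsequence of "dabbca"
Greedy scan:
  Position 0 ('d'): matches sub[0] = 'd'
  Position 1 ('a'): no match needed
  Position 2 ('b'): matches sub[1] = 'b'
  Position 3 ('b'): no match needed
  Position 4 ('c'): matches sub[2] = 'c'
  Position 5 ('a'): matches sub[3] = 'a'
All 4 characters matched => is a subsequence

1


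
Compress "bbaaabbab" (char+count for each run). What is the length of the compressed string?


Input: bbaaabbab
Runs:
  'b' x 2 => "b2"
  'a' x 3 => "a3"
  'b' x 2 => "b2"
  'a' x 1 => "a1"
  'b' x 1 => "b1"
Compressed: "b2a3b2a1b1"
Compressed length: 10

10


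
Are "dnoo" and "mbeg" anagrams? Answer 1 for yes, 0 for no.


Strings: "dnoo", "mbeg"
Sorted first:  dnoo
Sorted second: begm
Differ at position 0: 'd' vs 'b' => not anagrams

0


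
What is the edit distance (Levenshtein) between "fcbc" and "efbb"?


Computing edit distance: "fcbc" -> "efbb"
DP table:
           e    f    b    b
      0    1    2    3    4
  f   1    1    1    2    3
  c   2    2    2    2    3
  b   3    3    3    2    2
  c   4    4    4    3    3
Edit distance = dp[4][4] = 3

3


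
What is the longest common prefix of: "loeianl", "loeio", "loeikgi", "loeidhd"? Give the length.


Words: loeianl, loeio, loeikgi, loeidhd
  Position 0: all 'l' => match
  Position 1: all 'o' => match
  Position 2: all 'e' => match
  Position 3: all 'i' => match
  Position 4: ('a', 'o', 'k', 'd') => mismatch, stop
LCP = "loei" (length 4)

4


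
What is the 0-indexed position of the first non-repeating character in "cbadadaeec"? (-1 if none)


Input: cbadadaeec
Character frequencies:
  'a': 3
  'b': 1
  'c': 2
  'd': 2
  'e': 2
Scanning left to right for freq == 1:
  Position 0 ('c'): freq=2, skip
  Position 1 ('b'): unique! => answer = 1

1


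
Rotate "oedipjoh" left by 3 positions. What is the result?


Input: "oedipjoh", rotate left by 3
First 3 characters: "oed"
Remaining characters: "ipjoh"
Concatenate remaining + first: "ipjoh" + "oed" = "ipjohoed"

ipjohoed


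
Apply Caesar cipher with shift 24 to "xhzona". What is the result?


Caesar cipher: shift "xhzona" by 24
  'x' (pos 23) + 24 = pos 21 = 'v'
  'h' (pos 7) + 24 = pos 5 = 'f'
  'z' (pos 25) + 24 = pos 23 = 'x'
  'o' (pos 14) + 24 = pos 12 = 'm'
  'n' (pos 13) + 24 = pos 11 = 'l'
  'a' (pos 0) + 24 = pos 24 = 'y'
Result: vfxmly

vfxmly


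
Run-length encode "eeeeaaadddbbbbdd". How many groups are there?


Input: eeeeaaadddbbbbdd
Scanning for consecutive runs:
  Group 1: 'e' x 4 (positions 0-3)
  Group 2: 'a' x 3 (positions 4-6)
  Group 3: 'd' x 3 (positions 7-9)
  Group 4: 'b' x 4 (positions 10-13)
  Group 5: 'd' x 2 (positions 14-15)
Total groups: 5

5


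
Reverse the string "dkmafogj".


Input: dkmafogj
Reading characters right to left:
  Position 7: 'j'
  Position 6: 'g'
  Position 5: 'o'
  Position 4: 'f'
  Position 3: 'a'
  Position 2: 'm'
  Position 1: 'k'
  Position 0: 'd'
Reversed: jgofamkd

jgofamkd


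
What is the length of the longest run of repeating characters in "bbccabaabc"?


Input: "bbccabaabc"
Scanning for longest run:
  Position 1 ('b'): continues run of 'b', length=2
  Position 2 ('c'): new char, reset run to 1
  Position 3 ('c'): continues run of 'c', length=2
  Position 4 ('a'): new char, reset run to 1
  Position 5 ('b'): new char, reset run to 1
  Position 6 ('a'): new char, reset run to 1
  Position 7 ('a'): continues run of 'a', length=2
  Position 8 ('b'): new char, reset run to 1
  Position 9 ('c'): new char, reset run to 1
Longest run: 'b' with length 2

2


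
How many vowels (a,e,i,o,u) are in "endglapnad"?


Input: endglapnad
Checking each character:
  'e' at position 0: vowel (running total: 1)
  'n' at position 1: consonant
  'd' at position 2: consonant
  'g' at position 3: consonant
  'l' at position 4: consonant
  'a' at position 5: vowel (running total: 2)
  'p' at position 6: consonant
  'n' at position 7: consonant
  'a' at position 8: vowel (running total: 3)
  'd' at position 9: consonant
Total vowels: 3

3


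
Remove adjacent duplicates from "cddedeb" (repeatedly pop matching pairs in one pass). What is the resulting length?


Input: cddedeb
Stack-based adjacent duplicate removal:
  Read 'c': push. Stack: c
  Read 'd': push. Stack: cd
  Read 'd': matches stack top 'd' => pop. Stack: c
  Read 'e': push. Stack: ce
  Read 'd': push. Stack: ced
  Read 'e': push. Stack: cede
  Read 'b': push. Stack: cedeb
Final stack: "cedeb" (length 5)

5


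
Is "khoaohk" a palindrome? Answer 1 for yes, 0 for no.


Input: khoaohk
Reversed: khoaohk
  Compare pos 0 ('k') with pos 6 ('k'): match
  Compare pos 1 ('h') with pos 5 ('h'): match
  Compare pos 2 ('o') with pos 4 ('o'): match
Result: palindrome

1


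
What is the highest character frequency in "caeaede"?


Input: caeaede
Character counts:
  'a': 2
  'c': 1
  'd': 1
  'e': 3
Maximum frequency: 3

3


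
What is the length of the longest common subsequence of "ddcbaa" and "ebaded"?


LCS of "ddcbaa" and "ebaded"
DP table:
           e    b    a    d    e    d
      0    0    0    0    0    0    0
  d   0    0    0    0    1    1    1
  d   0    0    0    0    1    1    2
  c   0    0    0    0    1    1    2
  b   0    0    1    1    1    1    2
  a   0    0    1    2    2    2    2
  a   0    0    1    2    2    2    2
LCS length = dp[6][6] = 2

2


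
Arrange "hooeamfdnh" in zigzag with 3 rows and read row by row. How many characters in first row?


Zigzag "hooeamfdnh" into 3 rows:
Placing characters:
  'h' => row 0
  'o' => row 1
  'o' => row 2
  'e' => row 1
  'a' => row 0
  'm' => row 1
  'f' => row 2
  'd' => row 1
  'n' => row 0
  'h' => row 1
Rows:
  Row 0: "han"
  Row 1: "oemdh"
  Row 2: "of"
First row length: 3

3


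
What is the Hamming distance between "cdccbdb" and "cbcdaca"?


Comparing "cdccbdb" and "cbcdaca" position by position:
  Position 0: 'c' vs 'c' => same
  Position 1: 'd' vs 'b' => differ
  Position 2: 'c' vs 'c' => same
  Position 3: 'c' vs 'd' => differ
  Position 4: 'b' vs 'a' => differ
  Position 5: 'd' vs 'c' => differ
  Position 6: 'b' vs 'a' => differ
Total differences (Hamming distance): 5

5


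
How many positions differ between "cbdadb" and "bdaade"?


Comparing "cbdadb" and "bdaade" position by position:
  Position 0: 'c' vs 'b' => DIFFER
  Position 1: 'b' vs 'd' => DIFFER
  Position 2: 'd' vs 'a' => DIFFER
  Position 3: 'a' vs 'a' => same
  Position 4: 'd' vs 'd' => same
  Position 5: 'b' vs 'e' => DIFFER
Positions that differ: 4

4


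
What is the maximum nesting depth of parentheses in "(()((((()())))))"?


Input: "(()((((()())))))"
Tracking depth:
  Position 0 '(': depth becomes 1
  Position 1 '(': depth becomes 2
  Position 2 ')': depth becomes 1
  Position 3 '(': depth becomes 2
  Position 4 '(': depth becomes 3
  Position 5 '(': depth becomes 4
  Position 6 '(': depth becomes 5
  Position 7 '(': depth becomes 6
  Position 8 ')': depth becomes 5
  Position 9 '(': depth becomes 6
  Position 10 ')': depth becomes 5
  Position 11 ')': depth becomes 4
  Position 12 ')': depth becomes 3
  Position 13 ')': depth becomes 2
  Position 14 ')': depth becomes 1
  Position 15 ')': depth becomes 0
Maximum depth reached: 6

6


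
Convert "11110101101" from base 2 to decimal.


Input: "11110101101" in base 2
Positional expansion:
  Digit '1' (value 1) x 2^10 = 1024
  Digit '1' (value 1) x 2^9 = 512
  Digit '1' (value 1) x 2^8 = 256
  Digit '1' (value 1) x 2^7 = 128
  Digit '0' (value 0) x 2^6 = 0
  Digit '1' (value 1) x 2^5 = 32
  Digit '0' (value 0) x 2^4 = 0
  Digit '1' (value 1) x 2^3 = 8
  Digit '1' (value 1) x 2^2 = 4
  Digit '0' (value 0) x 2^1 = 0
  Digit '1' (value 1) x 2^0 = 1
Sum = 1965

1965


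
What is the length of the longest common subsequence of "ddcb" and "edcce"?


LCS of "ddcb" and "edcce"
DP table:
           e    d    c    c    e
      0    0    0    0    0    0
  d   0    0    1    1    1    1
  d   0    0    1    1    1    1
  c   0    0    1    2    2    2
  b   0    0    1    2    2    2
LCS length = dp[4][5] = 2

2


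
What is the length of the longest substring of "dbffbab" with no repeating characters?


Input: "dbffbab"
Sliding window (track last position of each char):
  Position 0 ('d'): window [0,0] length 1 -- new best
  Position 1 ('b'): window [0,1] length 2 -- new best
  Position 2 ('f'): window [0,2] length 3 -- new best
  Position 3 ('f'): repeat (last at 2), move window start to 3
  Position 3 ('f'): window [3,3] length 1
  Position 4 ('b'): window [3,4] length 2
  Position 5 ('a'): window [3,5] length 3
  Position 6 ('b'): repeat (last at 4), move window start to 5
  Position 6 ('b'): window [5,6] length 2
Longest substring with no repeats: "dbf" with length 3

3


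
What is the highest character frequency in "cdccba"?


Input: cdccba
Character counts:
  'a': 1
  'b': 1
  'c': 3
  'd': 1
Maximum frequency: 3

3
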